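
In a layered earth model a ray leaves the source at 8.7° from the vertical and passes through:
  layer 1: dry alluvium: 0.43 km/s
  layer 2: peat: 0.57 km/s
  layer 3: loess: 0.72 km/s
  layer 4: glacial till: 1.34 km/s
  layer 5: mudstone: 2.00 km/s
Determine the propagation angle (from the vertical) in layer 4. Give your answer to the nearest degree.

Ray parameter p = sin 8.7° / 0.43 = 3.5177e-01 s/km.
sin θ_4 = p·V_4 = 3.5177e-01 × 1.34 = 0.4714.
θ_4 = arcsin 0.4714 = 28.12°.

28°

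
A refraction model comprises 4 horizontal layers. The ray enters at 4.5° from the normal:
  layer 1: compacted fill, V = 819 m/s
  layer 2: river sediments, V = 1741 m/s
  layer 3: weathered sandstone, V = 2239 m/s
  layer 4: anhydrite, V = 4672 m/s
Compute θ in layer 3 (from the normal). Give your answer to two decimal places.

Snell's law across each interface conserves sin θ / V, so sin θ_3 = V_3·sin θ₁/V₁.
sin θ_3 = 2239 × sin 4.5° / 819 = 0.2145.
θ_3 = arcsin 0.2145 = 12.39°.

12.39°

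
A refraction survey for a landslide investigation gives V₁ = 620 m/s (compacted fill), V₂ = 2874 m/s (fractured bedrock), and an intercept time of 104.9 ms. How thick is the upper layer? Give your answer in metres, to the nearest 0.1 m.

33.3 m

θ_c = arcsin(620/2874) = 12.46°; cos θ_c = 0.9765.
tᵢ = 2h cos θ_c/V₁ ⇒ h = tᵢ·V₁/(2 cos θ_c) = 0.1049·620/(2·0.9765) = 33.30 m.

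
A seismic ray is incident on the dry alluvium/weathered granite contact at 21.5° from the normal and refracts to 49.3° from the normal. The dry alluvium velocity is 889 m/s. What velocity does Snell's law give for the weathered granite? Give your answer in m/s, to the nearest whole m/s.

Snell's law: sin 21.5°/V₁ = sin 49.3°/V₂.
V₂ = V₁·sin 49.3°/sin 21.5° = 889 × 2.0686 = 1838.96 m/s.

1839 m/s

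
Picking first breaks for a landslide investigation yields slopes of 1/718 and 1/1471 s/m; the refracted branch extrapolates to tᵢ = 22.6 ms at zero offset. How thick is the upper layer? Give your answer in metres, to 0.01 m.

h = tᵢ·V₁·V₂ / (2·√(V₂²−V₁²)).
√(V₂²−V₁²) = √(1471² − 718²) = 1283.9 m/s.
h = 0.0226 s × 718 × 1471 / (2 × 1283.9) = 9.30 m.

9.30 m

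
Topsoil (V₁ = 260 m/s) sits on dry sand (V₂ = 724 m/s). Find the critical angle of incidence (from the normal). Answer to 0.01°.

At critical incidence the refracted ray runs along the interface (θ₂ = 90°), so sin θ_c = V₁/V₂.
θ_c = arcsin(260/724) = arcsin 0.3591 = 21.05°.

21.05°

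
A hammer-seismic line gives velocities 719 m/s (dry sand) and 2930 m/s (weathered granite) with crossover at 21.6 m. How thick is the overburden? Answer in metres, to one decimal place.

h = (x_cross/2)·√((V₂−V₁)/(V₂+V₁)).
(V₂−V₁)/(V₂+V₁) = (2930−719)/(2930+719) = 0.6059; √ = 0.7784.
h = (21.6/2)·0.7784 = 8.41 m.

8.4 m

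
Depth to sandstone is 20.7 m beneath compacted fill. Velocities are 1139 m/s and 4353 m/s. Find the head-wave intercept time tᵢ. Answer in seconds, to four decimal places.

0.0351 s

tᵢ = 2h·√(V₂²−V₁²)/(V₁V₂).
√(V₂²−V₁²) = √(4353²−1139²) = 4201.3 m/s.
tᵢ = 2·20.7·4201.3/(1139·4353) = 0.03508 s.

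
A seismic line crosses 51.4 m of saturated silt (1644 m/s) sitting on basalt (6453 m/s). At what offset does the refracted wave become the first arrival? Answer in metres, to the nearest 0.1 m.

x_cross = 2h·√((V₂+V₁)/(V₂−V₁)).
(V₂+V₁)/(V₂−V₁) = (6453+1644)/(6453−1644) = 1.6837; √ = 1.2976.
x_cross = 2·51.4·1.2976 = 133.39 m.

133.4 m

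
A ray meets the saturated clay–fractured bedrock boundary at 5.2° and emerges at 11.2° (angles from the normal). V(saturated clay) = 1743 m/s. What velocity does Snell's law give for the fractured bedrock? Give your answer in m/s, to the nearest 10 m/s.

Snell's law: sin 5.2°/V₁ = sin 11.2°/V₂.
V₂ = V₁·sin 11.2°/sin 5.2° = 1743 × 2.1431 = 3735.42 m/s.

3740 m/s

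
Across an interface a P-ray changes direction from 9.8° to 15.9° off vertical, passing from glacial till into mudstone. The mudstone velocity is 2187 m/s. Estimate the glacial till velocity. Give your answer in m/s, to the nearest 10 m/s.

sin 9.8° = 0.1702; sin 15.9° = 0.2740.
V₁ = V₂·(sin θ₁/sin θ₂) = 2187·(0.1702/0.2740) = 1358.77 m/s.

1360 m/s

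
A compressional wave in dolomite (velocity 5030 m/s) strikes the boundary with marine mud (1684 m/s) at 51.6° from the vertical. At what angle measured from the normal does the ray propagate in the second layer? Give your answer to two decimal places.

Snell's law: sin θ₂ = (V₂/V₁)·sin θ₁ = (1684/5030)·sin 51.6° = 0.2624.
θ₂ = sin⁻¹(0.2624) = 15.21° (from vertical).

15.21°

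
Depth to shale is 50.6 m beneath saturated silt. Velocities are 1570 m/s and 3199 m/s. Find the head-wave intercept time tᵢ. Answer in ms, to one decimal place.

56.2 ms

tᵢ = 2h·√(V₂²−V₁²)/(V₁V₂).
√(V₂²−V₁²) = √(3199²−1570²) = 2787.2 m/s.
tᵢ = 2·50.6·2787.2/(1570·3199) = 0.05616 s.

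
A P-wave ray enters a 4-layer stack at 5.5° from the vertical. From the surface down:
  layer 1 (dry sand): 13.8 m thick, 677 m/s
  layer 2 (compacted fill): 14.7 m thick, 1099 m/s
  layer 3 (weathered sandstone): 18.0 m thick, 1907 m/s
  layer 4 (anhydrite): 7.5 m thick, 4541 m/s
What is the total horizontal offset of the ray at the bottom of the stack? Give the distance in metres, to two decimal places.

14.99 m

Ray parameter p = sin 5.5° / 677 m/s = 1.4157e-04 s/m.
Layer 1: θ = 5.50°; offset = 13.8·tan 5.50° = 1.3288 m.
Layer 2: sin θ = p·1099 = 0.1556 → θ = 8.95°; offset = 14.7·tan 8.95° = 2.3154 m.
Layer 3: sin θ = p·1907 = 0.2700 → θ = 15.66°; offset = 18.0·tan 15.66° = 5.0471 m.
Layer 4: sin θ = p·4541 = 0.6429 → θ = 40.01°; offset = 7.5·tan 40.01° = 6.2949 m.
Σ offsets = 14.9862 m.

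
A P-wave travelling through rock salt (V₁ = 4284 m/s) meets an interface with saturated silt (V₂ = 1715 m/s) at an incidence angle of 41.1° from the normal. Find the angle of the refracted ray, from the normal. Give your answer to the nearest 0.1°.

sin θ₁/V₁ = sin θ₂/V₂ ⇒ sin θ₂ = 1715·sin 41.1°/4284 = 1715·0.6574/4284 = 0.2632.
θ₂ = arcsin 0.2632 = 15.26° from the normal.

15.3°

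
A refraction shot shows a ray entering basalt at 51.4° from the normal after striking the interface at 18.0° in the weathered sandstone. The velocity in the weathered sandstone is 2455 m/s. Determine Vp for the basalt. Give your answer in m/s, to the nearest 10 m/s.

6210 m/s

sin 18.0° = 0.3090; sin 51.4° = 0.7815.
V₂ = V₁·(sin θ₂/sin θ₁) = 2455·(0.7815/0.3090) = 6208.83 m/s.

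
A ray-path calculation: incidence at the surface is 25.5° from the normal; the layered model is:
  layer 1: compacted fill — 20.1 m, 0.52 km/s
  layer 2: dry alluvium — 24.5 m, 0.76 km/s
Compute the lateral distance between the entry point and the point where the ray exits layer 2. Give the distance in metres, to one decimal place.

p = sin θ₁/V₁ = sin 25.5°/0.52 = 8.2791e-01 s/km is conserved through the stack.
Layer 1: θ = 25.50°; offset = 20.1·tan 25.50° = 9.587 m.
Layer 2: sin θ = p·0.76 = 0.6292 → θ = 38.99°; offset = 24.5·tan 38.99° = 19.834 m.
Σ offsets = 29.421 m.

29.4 m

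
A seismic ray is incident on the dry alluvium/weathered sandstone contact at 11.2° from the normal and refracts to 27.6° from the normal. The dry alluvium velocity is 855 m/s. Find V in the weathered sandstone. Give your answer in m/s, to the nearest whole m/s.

2039 m/s

sin 11.2° = 0.1942; sin 27.6° = 0.4633.
V₂ = V₁·(sin θ₂/sin θ₁) = 855·(0.4633/0.1942) = 2039.38 m/s.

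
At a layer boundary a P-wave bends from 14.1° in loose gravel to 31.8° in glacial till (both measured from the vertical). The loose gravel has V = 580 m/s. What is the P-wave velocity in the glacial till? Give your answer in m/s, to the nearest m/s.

Snell's law: sin 14.1°/V₁ = sin 31.8°/V₂.
V₂ = V₁·sin 31.8°/sin 14.1° = 580 × 2.1631 = 1254.58 m/s.

1255 m/s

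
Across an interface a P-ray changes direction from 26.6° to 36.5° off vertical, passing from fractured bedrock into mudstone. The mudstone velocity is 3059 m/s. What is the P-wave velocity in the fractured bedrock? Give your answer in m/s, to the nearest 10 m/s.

sin 26.6° = 0.4478; sin 36.5° = 0.5948.
V₁ = V₂·(sin θ₁/sin θ₂) = 3059·(0.4478/0.5948) = 2302.69 m/s.

2300 m/s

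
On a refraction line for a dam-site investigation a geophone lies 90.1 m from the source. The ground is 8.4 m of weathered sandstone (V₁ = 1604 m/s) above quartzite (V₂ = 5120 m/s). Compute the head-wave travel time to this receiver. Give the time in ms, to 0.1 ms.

t = x/V₂ + 2h·√(V₂²−V₁²)/(V₁V₂).
√(V₂²−V₁²) = √(5120²−1604²) = 4862.3 m/s; delay term = 2·8.4·4862.3/(1604·5120) = 0.00995 s.
t = 90.1/5120 + 0.00995 = 0.02754 s.

27.5 ms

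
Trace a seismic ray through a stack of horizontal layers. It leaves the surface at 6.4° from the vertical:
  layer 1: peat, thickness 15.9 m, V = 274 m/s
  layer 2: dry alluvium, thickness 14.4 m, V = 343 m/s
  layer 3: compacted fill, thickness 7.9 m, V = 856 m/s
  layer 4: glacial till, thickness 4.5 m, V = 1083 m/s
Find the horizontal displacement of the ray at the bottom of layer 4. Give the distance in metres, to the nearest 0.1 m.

Ray parameter p = sin 6.4° / 274 m/s = 4.0682e-04 s/m.
Layer 1: θ = 6.40°; offset = 15.9·tan 6.40° = 1.783 m.
Layer 2: sin θ = p·343 = 0.1395 → θ = 8.02°; offset = 14.4·tan 8.02° = 2.029 m.
Layer 3: sin θ = p·856 = 0.3482 → θ = 20.38°; offset = 7.9·tan 20.38° = 2.935 m.
Layer 4: sin θ = p·1083 = 0.4406 → θ = 26.14°; offset = 4.5·tan 26.14° = 2.209 m.
Total horizontal offset = 8.956 m.

9.0 m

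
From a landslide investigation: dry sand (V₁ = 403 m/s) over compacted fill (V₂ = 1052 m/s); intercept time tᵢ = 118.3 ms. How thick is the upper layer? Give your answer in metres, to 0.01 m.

θ_c = arcsin(403/1052) = 22.52°; cos θ_c = 0.9237.
tᵢ = 2h cos θ_c/V₁ ⇒ h = tᵢ·V₁/(2 cos θ_c) = 0.1183·403/(2·0.9237) = 25.81 m.

25.81 m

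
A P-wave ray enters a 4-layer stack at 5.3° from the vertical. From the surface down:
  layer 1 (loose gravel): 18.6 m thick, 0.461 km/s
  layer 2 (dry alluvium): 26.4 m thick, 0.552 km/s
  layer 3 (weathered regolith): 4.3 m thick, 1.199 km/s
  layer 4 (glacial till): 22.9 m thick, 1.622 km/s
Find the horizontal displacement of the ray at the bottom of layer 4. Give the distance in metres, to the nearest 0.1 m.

13.6 m

Apply Snell's law at each interface; in layer i the horizontal offset is hᵢ·tan θᵢ.
Layer 1: θ = 5.30°; offset = 18.6·tan 5.30° = 1.725 m.
Layer 2: sin θ = 0.552·sin 5.3°/0.461 = 0.1106, θ = 6.35°; offset = 26.4·tan 6.35° = 2.938 m.
Layer 3: sin θ = 1.199·sin 5.3°/0.461 = 0.2402, θ = 13.90°; offset = 4.3·tan 13.90° = 1.064 m.
Layer 4: sin θ = 1.622·sin 5.3°/0.461 = 0.3250, θ = 18.97°; offset = 22.9·tan 18.97° = 7.870 m.
Σ offsets = 13.597 m.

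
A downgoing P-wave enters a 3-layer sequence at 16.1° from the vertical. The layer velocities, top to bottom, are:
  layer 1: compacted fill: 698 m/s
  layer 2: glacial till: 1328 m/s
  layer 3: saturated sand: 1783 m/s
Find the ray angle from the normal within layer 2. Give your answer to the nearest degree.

32°

Ray parameter p = sin 16.1° / 698 = 3.9730e-04 s/m.
sin θ_2 = p·V_2 = 3.9730e-04 × 1328 = 0.5276.
θ_2 = 31.84° from the vertical.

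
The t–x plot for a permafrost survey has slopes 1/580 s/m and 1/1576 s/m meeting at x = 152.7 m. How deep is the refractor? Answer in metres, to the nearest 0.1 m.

x_cross = 2h·√((V₂+V₁)/(V₂−V₁)) → h = x_cross / (2·√((V₂+V₁)/(V₂−V₁))).
√((V₂+V₁)/(V₂−V₁)) = √((1576+580)/(1576−580)) = 1.4713.
h = 152.7 / (2·1.4713) = 51.89 m.

51.9 m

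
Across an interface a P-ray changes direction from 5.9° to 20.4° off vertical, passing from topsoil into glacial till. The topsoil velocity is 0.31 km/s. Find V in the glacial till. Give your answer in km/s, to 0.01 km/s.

1.05 km/s

Snell's law: sin 5.9°/V₁ = sin 20.4°/V₂.
V₂ = V₁·sin 20.4°/sin 5.9° = 0.31 × 3.3910 = 1.05 km/s.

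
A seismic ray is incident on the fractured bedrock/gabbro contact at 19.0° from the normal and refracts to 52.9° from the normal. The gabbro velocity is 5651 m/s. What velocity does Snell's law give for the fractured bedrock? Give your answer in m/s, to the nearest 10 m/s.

2310 m/s

Snell's law: sin 19.0°/V₁ = sin 52.9°/V₂.
V₁ = V₂·sin 19.0°/sin 52.9° = 5651 × 0.4082 = 2306.70 m/s.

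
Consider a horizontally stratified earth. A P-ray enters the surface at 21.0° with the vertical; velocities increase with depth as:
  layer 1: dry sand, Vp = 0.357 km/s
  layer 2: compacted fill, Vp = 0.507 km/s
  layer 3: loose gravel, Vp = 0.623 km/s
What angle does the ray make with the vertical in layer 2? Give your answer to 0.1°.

Snell's law across each interface conserves sin θ / V, so sin θ_2 = V_2·sin θ₁/V₁.
sin θ_2 = 0.507 × sin 21.0° / 0.357 = 0.5089.
θ_2 = 30.59° from the vertical.

30.6°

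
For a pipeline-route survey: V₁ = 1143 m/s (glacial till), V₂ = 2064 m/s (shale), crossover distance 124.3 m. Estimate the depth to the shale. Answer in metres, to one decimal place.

33.3 m

h = (x_cross/2)·√((V₂−V₁)/(V₂+V₁)).
(V₂−V₁)/(V₂+V₁) = (2064−1143)/(2064+1143) = 0.2872; √ = 0.5359.
h = (124.3/2)·0.5359 = 33.31 m.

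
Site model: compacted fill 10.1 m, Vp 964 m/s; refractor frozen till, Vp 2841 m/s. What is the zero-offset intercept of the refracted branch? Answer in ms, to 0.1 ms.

tᵢ = 2h·√(V₂²−V₁²)/(V₁V₂).
√(V₂²−V₁²) = √(2841²−964²) = 2672.4 m/s.
tᵢ = 2·10.1·2672.4/(964·2841) = 0.01971 s.

19.7 ms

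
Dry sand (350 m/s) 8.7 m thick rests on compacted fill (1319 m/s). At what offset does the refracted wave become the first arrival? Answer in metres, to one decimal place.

x_cross = 2h·√((V₂+V₁)/(V₂−V₁)).
(V₂+V₁)/(V₂−V₁) = (1319+350)/(1319−350) = 1.7224; √ = 1.3124.
x_cross = 2·8.7·1.3124 = 22.84 m.

22.8 m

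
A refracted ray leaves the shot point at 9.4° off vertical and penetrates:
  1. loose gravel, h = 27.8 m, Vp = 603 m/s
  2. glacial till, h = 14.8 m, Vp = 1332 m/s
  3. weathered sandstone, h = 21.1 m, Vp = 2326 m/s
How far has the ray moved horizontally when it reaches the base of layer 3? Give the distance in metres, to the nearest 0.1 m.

27.4 m

Ray parameter p = sin 9.4° / 603 m/s = 2.7086e-04 s/m.
Layer 1: θ = 9.40°; offset = 27.8·tan 9.40° = 4.602 m.
Layer 2: sin θ = p·1332 = 0.3608 → θ = 21.15°; offset = 14.8·tan 21.15° = 5.725 m.
Layer 3: sin θ = p·2326 = 0.6300 → θ = 39.05°; offset = 21.1·tan 39.05° = 17.117 m.
Summing the layer offsets gives 27.445 m.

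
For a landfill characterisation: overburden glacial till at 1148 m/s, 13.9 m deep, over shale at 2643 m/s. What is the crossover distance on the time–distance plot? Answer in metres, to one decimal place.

θ_c = arcsin(1148/2643) = 25.74°, so cos θ_c = 0.9007 and tᵢ = 2h cos θ_c/V₁ = 0.0218 s.
At crossover x/V₁ = x/V₂ + tᵢ ⇒ x = tᵢ/(1/V₁ − 1/V₂) = 0.02181/(8.7108e-04 − 3.7836e-04) = 44.27 m.

44.3 m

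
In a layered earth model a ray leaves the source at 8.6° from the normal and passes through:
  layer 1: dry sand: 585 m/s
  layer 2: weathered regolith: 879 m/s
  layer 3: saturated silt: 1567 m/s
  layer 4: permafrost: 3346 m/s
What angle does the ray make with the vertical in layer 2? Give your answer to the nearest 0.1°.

13.0°

Ray parameter p = sin 8.6° / 585 = 2.5562e-04 s/m.
sin θ_2 = p·V_2 = 2.5562e-04 × 879 = 0.2247.
θ_2 = 12.98° from the vertical.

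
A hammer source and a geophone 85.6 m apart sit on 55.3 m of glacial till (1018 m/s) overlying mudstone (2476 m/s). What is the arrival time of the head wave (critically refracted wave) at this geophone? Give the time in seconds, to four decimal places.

θ_c = arcsin(V₁/V₂) = arcsin(1018/2476) = 24.28°, cos θ_c = 0.9116.
Intercept time tᵢ = 2h cos θ_c / V₁ = 2·55.3·0.9116/1018 = 0.09904 s.
t = x/V₂ + tᵢ = 85.6/2476 + 0.09904 = 0.13361 s.

0.1336 s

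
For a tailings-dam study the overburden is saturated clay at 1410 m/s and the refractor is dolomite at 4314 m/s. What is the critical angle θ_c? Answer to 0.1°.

19.1°

At critical incidence the refracted ray runs along the interface (θ₂ = 90°), so sin θ_c = V₁/V₂.
θ_c = arcsin(1410/4314) = arcsin 0.3268 = 19.08°.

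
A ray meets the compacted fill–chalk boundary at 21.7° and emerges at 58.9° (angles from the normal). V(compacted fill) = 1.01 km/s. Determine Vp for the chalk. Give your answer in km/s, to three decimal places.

2.339 km/s

sin 21.7° = 0.3697; sin 58.9° = 0.8563.
V₂ = V₁·(sin θ₂/sin θ₁) = 1.01·(0.8563/0.3697) = 2.339 km/s.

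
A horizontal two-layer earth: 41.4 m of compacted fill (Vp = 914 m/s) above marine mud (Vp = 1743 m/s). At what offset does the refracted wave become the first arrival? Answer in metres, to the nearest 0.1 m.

x_cross = 2h·√((V₂+V₁)/(V₂−V₁)).
(V₂+V₁)/(V₂−V₁) = (1743+914)/(1743−914) = 3.2051; √ = 1.7903.
x_cross = 2·41.4·1.7903 = 148.23 m.

148.2 m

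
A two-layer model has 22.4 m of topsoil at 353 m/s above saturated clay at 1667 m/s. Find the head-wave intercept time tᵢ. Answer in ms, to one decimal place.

124.0 ms

θ_c = arcsin(V₁/V₂) = arcsin(353/1667) = 12.23°; cos θ_c = 0.9773.
tᵢ = 2h·cos θ_c / V₁ = 2·22.4·0.9773 / 353 = 0.12403 s.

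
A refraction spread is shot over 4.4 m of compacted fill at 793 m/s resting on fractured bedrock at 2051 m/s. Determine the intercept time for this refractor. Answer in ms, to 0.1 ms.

θ_c = arcsin(V₁/V₂) = arcsin(793/2051) = 22.75°; cos θ_c = 0.9222.
tᵢ = 2h·cos θ_c / V₁ = 2·4.4·0.9222 / 793 = 0.01023 s.

10.2 ms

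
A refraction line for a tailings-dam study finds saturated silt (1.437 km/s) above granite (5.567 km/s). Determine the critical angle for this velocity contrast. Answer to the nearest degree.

At critical incidence the refracted ray runs along the interface (θ₂ = 90°), so sin θ_c = V₁/V₂.
θ_c = arcsin(1.437/5.567) = arcsin 0.2581 = 14.96°.

15°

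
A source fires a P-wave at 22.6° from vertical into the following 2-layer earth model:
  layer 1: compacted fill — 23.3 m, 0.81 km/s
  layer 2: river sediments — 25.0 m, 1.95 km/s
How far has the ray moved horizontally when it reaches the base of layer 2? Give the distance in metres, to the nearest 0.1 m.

Apply Snell's law at each interface; in layer i the horizontal offset is hᵢ·tan θᵢ.
Layer 1: θ = 22.60°; offset = 23.3·tan 22.60° = 9.699 m.
Layer 2: sin θ = 1.95·sin 22.6°/0.81 = 0.9252, θ = 67.69°; offset = 25.0·tan 67.69° = 60.931 m.
Total horizontal offset = 70.630 m.

70.6 m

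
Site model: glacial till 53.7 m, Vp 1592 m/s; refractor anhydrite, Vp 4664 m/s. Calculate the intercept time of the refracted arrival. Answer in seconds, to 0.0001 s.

θ_c = arcsin(V₁/V₂) = arcsin(1592/4664) = 19.96°; cos θ_c = 0.9399.
tᵢ = 2h·cos θ_c / V₁ = 2·53.7·0.9399 / 1592 = 0.06341 s.

0.0634 s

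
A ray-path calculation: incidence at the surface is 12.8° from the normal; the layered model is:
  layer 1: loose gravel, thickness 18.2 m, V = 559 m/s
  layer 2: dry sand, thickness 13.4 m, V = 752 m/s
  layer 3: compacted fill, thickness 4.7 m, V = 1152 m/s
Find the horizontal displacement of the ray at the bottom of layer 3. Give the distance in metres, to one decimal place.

Apply Snell's law at each interface; in layer i the horizontal offset is hᵢ·tan θᵢ.
Layer 1: θ = 12.80°; offset = 18.2·tan 12.80° = 4.135 m.
Layer 2: sin θ = 752·sin 12.8°/559 = 0.2980, θ = 17.34°; offset = 13.4·tan 17.34° = 4.184 m.
Layer 3: sin θ = 1152·sin 12.8°/559 = 0.4566, θ = 27.17°; offset = 4.7·tan 27.17° = 2.412 m.
Σ offsets = 10.731 m.

10.7 m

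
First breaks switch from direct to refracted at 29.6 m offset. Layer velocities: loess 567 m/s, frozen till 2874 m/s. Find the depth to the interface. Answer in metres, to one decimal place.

12.1 m

h = (x_cross/2)·√((V₂−V₁)/(V₂+V₁)).
(V₂−V₁)/(V₂+V₁) = (2874−567)/(2874+567) = 0.6704; √ = 0.8188.
h = (29.6/2)·0.8188 = 12.12 m.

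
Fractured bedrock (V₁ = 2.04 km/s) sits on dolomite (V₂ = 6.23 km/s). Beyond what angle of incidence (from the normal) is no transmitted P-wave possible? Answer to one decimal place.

19.1°

At critical incidence the refracted ray runs along the interface (θ₂ = 90°), so sin θ_c = V₁/V₂.
θ_c = arcsin(2.04/6.23) = arcsin 0.3274 = 19.11°.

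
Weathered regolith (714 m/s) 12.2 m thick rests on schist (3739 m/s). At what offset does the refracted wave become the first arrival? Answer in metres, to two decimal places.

29.60 m

x_cross = 2h·√((V₂+V₁)/(V₂−V₁)).
(V₂+V₁)/(V₂−V₁) = (3739+714)/(3739−714) = 1.4721; √ = 1.2133.
x_cross = 2·12.2·1.2133 = 29.60 m.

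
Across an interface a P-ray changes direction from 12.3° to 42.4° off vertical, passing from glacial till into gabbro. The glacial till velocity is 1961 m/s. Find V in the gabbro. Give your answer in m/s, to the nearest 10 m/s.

6210 m/s

Snell's law: sin 12.3°/V₁ = sin 42.4°/V₂.
V₂ = V₁·sin 42.4°/sin 12.3° = 1961 × 3.1653 = 6207.13 m/s.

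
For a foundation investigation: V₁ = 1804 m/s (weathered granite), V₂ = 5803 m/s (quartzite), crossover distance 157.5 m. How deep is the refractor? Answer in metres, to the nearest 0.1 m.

57.1 m

x_cross = 2h·√((V₂+V₁)/(V₂−V₁)) → h = x_cross / (2·√((V₂+V₁)/(V₂−V₁))).
√((V₂+V₁)/(V₂−V₁)) = √((5803+1804)/(5803−1804)) = 1.3792.
h = 157.5 / (2·1.3792) = 57.10 m.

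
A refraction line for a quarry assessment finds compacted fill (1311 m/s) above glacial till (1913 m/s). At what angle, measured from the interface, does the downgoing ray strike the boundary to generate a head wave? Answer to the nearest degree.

Critical incidence: sin θ_c = V₁/V₂ = 1311/1913 = 0.6853.
θ_c = arcsin 0.6853 = 43.26°.
Measured from the interface: 90° − 43.26° = 46.74°.

47°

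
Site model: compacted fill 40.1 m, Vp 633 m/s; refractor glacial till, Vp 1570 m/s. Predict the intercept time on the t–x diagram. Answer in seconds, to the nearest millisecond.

tᵢ = 2h·√(V₂²−V₁²)/(V₁V₂).
√(V₂²−V₁²) = √(1570²−633²) = 1436.7 m/s.
tᵢ = 2·40.1·1436.7/(633·1570) = 0.11594 s.

0.116 s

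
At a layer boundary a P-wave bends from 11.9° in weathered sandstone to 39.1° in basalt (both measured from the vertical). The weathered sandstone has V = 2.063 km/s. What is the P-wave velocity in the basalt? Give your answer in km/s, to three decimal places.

sin 11.9° = 0.2062; sin 39.1° = 0.6307.
V₂ = V₁·(sin θ₂/sin θ₁) = 2.063·(0.6307/0.2062) = 6.310 km/s.

6.310 km/s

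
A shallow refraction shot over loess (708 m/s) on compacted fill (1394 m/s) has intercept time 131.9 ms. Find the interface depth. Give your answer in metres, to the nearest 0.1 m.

h = tᵢ·V₁·V₂ / (2·√(V₂²−V₁²)).
√(V₂²−V₁²) = √(1394² − 708²) = 1200.8 m/s.
h = 0.1319 s × 708 × 1394 / (2 × 1200.8) = 54.20 m.

54.2 m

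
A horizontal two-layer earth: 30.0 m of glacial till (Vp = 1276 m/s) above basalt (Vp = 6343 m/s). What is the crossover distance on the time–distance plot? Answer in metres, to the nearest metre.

θ_c = arcsin(1276/6343) = 11.61°, so cos θ_c = 0.9796 and tᵢ = 2h cos θ_c/V₁ = 0.0461 s.
At crossover x/V₁ = x/V₂ + tᵢ ⇒ x = tᵢ/(1/V₁ − 1/V₂) = 0.04606/(7.8370e-04 − 1.5765e-04) = 73.57 m.

74 m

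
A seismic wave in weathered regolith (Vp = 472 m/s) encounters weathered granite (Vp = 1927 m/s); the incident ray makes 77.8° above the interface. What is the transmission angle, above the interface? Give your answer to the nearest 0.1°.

30.4°

Angle from the normal: 90° − 77.8° = 12.2°.
sin θ₁/V₁ = sin θ₂/V₂ ⇒ sin θ₂ = 1927·sin 12.2°/472 = 1927·0.2113/472 = 0.8628.
θ₂ = sin⁻¹(0.8628) = 59.63° (from vertical).
From the interface: 90° − 59.63° = 30.37°.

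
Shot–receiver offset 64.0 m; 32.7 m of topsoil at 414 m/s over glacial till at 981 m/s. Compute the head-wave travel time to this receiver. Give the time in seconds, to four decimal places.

0.2085 s

t = x/V₂ + 2h·√(V₂²−V₁²)/(V₁V₂).
√(V₂²−V₁²) = √(981²−414²) = 889.4 m/s; delay term = 2·32.7·889.4/(414·981) = 0.14321 s.
t = 64.0/981 + 0.14321 = 0.20845 s.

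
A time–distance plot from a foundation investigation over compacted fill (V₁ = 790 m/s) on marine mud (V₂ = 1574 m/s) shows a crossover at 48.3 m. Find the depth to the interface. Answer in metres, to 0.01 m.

13.91 m

h = (x_cross/2)·√((V₂−V₁)/(V₂+V₁)).
(V₂−V₁)/(V₂+V₁) = (1574−790)/(1574+790) = 0.3316; √ = 0.5759.
h = (48.3/2)·0.5759 = 13.91 m.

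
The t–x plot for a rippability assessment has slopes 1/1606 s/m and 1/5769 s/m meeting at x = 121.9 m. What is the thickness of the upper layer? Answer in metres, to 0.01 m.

45.79 m

x_cross = 2h·√((V₂+V₁)/(V₂−V₁)) → h = x_cross / (2·√((V₂+V₁)/(V₂−V₁))).
√((V₂+V₁)/(V₂−V₁)) = √((5769+1606)/(5769−1606)) = 1.3310.
h = 121.9 / (2·1.3310) = 45.79 m.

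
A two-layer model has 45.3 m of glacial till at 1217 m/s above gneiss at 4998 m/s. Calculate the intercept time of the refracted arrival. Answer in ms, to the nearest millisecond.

72 ms

θ_c = arcsin(V₁/V₂) = arcsin(1217/4998) = 14.09°; cos θ_c = 0.9699.
tᵢ = 2h·cos θ_c / V₁ = 2·45.3·0.9699 / 1217 = 0.07220 s.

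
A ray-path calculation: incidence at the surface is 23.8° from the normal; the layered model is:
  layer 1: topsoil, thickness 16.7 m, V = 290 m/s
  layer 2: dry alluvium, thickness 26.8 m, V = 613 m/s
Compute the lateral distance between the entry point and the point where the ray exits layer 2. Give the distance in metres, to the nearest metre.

Ray parameter p = sin 23.8° / 290 m/s = 1.3915e-03 s/m.
Layer 1: θ = 23.80°; offset = 16.7·tan 23.80° = 7.366 m.
Layer 2: sin θ = p·613 = 0.8530 → θ = 58.54°; offset = 26.8·tan 58.54° = 43.803 m.
Total horizontal offset = 51.169 m.

51 m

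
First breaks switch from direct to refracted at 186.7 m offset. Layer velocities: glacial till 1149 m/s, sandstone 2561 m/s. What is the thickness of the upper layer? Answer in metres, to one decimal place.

x_cross = 2h·√((V₂+V₁)/(V₂−V₁)) → h = x_cross / (2·√((V₂+V₁)/(V₂−V₁))).
√((V₂+V₁)/(V₂−V₁)) = √((2561+1149)/(2561−1149)) = 1.6209.
h = 186.7 / (2·1.6209) = 57.59 m.

57.6 m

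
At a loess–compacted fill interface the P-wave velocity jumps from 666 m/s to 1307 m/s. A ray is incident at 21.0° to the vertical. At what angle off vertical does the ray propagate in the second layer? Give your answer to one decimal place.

44.7°

Snell's law: sin θ₂ = (V₂/V₁)·sin θ₁ = (1307/666)·sin 21.0° = 0.7033.
θ₂ = sin⁻¹(0.7033) = 44.69° (from vertical).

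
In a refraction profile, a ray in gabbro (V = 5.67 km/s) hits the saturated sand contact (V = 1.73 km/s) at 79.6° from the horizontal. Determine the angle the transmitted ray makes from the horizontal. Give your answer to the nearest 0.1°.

86.8°

Angle from the normal: 90° − 79.6° = 10.4°.
sin θ₁/V₁ = sin θ₂/V₂ ⇒ sin θ₂ = 1.73·sin 10.4°/5.67 = 1.73·0.1805/5.67 = 0.0551.
θ₂ = arcsin 0.0551 = 3.16° from the normal.
From the interface: 90° − 3.16° = 86.84°.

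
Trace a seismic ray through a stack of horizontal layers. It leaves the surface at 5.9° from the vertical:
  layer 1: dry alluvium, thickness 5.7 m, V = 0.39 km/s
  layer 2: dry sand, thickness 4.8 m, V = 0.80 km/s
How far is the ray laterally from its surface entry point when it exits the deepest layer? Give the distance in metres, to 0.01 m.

1.62 m

Apply Snell's law at each interface; in layer i the horizontal offset is hᵢ·tan θᵢ.
Layer 1: θ = 5.90°; offset = 5.7·tan 5.90° = 0.5890 m.
Layer 2: sin θ = 0.80·sin 5.9°/0.39 = 0.2109, θ = 12.17°; offset = 4.8·tan 12.17° = 1.0354 m.
Total horizontal offset = 1.6244 m.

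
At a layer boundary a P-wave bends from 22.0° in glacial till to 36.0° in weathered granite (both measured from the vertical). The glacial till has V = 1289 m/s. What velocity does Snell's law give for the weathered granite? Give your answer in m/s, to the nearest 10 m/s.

2020 m/s

sin 22.0° = 0.3746; sin 36.0° = 0.5878.
V₂ = V₁·(sin θ₂/sin θ₁) = 1289·(0.5878/0.3746) = 2022.54 m/s.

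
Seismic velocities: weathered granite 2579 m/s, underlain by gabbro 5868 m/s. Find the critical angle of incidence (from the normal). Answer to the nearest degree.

At critical incidence the refracted ray runs along the interface (θ₂ = 90°), so sin θ_c = V₁/V₂.
θ_c = arcsin(2579/5868) = arcsin 0.4395 = 26.07°.

26°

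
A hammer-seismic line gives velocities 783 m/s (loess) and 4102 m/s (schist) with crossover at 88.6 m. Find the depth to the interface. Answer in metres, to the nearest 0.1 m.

36.5 m

x_cross = 2h·√((V₂+V₁)/(V₂−V₁)) → h = x_cross / (2·√((V₂+V₁)/(V₂−V₁))).
√((V₂+V₁)/(V₂−V₁)) = √((4102+783)/(4102−783)) = 1.2132.
h = 88.6 / (2·1.2132) = 36.52 m.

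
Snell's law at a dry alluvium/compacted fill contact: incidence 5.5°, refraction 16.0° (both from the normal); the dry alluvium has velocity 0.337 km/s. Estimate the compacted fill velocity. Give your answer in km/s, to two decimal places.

0.97 km/s

Snell's law: sin 5.5°/V₁ = sin 16.0°/V₂.
V₂ = V₁·sin 16.0°/sin 5.5° = 0.337 × 2.8758 = 0.97 km/s.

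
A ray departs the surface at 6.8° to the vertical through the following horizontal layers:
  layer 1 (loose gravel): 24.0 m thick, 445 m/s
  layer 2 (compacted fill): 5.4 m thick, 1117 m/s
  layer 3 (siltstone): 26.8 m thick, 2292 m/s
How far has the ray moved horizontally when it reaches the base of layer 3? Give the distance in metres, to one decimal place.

25.2 m

Apply Snell's law at each interface; in layer i the horizontal offset is hᵢ·tan θᵢ.
Layer 1: θ = 6.80°; offset = 24.0·tan 6.80° = 2.862 m.
Layer 2: sin θ = 1117·sin 6.8°/445 = 0.2972, θ = 17.29°; offset = 5.4·tan 17.29° = 1.681 m.
Layer 3: sin θ = 2292·sin 6.8°/445 = 0.6098, θ = 37.58°; offset = 26.8·tan 37.58° = 20.623 m.
Σ offsets = 25.165 m.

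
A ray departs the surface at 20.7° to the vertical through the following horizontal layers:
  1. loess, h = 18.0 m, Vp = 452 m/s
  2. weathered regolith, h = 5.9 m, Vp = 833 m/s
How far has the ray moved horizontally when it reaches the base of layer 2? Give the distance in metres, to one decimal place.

11.9 m

Apply Snell's law at each interface; in layer i the horizontal offset is hᵢ·tan θᵢ.
Layer 1: θ = 20.70°; offset = 18.0·tan 20.70° = 6.802 m.
Layer 2: sin θ = 833·sin 20.7°/452 = 0.6514, θ = 40.65°; offset = 5.9·tan 40.65° = 5.066 m.
Summing the layer offsets gives 11.867 m.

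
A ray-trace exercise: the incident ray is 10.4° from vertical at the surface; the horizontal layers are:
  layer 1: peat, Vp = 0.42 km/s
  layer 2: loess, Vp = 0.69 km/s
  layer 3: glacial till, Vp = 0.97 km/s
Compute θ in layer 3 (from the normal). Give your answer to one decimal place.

24.6°

Snell's law across each interface conserves sin θ / V, so sin θ_3 = V_3·sin θ₁/V₁.
sin θ_3 = 0.97 × sin 10.4° / 0.42 = 0.4169.
θ_3 = 24.64° from the vertical.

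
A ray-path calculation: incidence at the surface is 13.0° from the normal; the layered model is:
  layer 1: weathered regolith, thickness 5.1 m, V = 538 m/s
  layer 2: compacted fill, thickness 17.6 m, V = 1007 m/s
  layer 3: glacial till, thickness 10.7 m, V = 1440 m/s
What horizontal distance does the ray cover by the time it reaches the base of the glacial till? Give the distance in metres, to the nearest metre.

17 m

Apply Snell's law at each interface; in layer i the horizontal offset is hᵢ·tan θᵢ.
Layer 1: θ = 13.00°; offset = 5.1·tan 13.00° = 1.177 m.
Layer 2: sin θ = 1007·sin 13.0°/538 = 0.4211, θ = 24.90°; offset = 17.6·tan 24.90° = 8.170 m.
Layer 3: sin θ = 1440·sin 13.0°/538 = 0.6021, θ = 37.02°; offset = 10.7·tan 37.02° = 8.069 m.
Summing the layer offsets gives 17.416 m.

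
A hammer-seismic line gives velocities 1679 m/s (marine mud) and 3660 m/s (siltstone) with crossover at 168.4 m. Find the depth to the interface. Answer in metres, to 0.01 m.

x_cross = 2h·√((V₂+V₁)/(V₂−V₁)) → h = x_cross / (2·√((V₂+V₁)/(V₂−V₁))).
√((V₂+V₁)/(V₂−V₁)) = √((3660+1679)/(3660−1679)) = 1.6417.
h = 168.4 / (2·1.6417) = 51.29 m.

51.29 m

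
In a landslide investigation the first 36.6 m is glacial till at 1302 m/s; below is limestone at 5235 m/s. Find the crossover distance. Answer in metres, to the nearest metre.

94 m

x_cross = 2h·√((V₂+V₁)/(V₂−V₁)).
(V₂+V₁)/(V₂−V₁) = (5235+1302)/(5235−1302) = 1.6621; √ = 1.2892.
x_cross = 2·36.6·1.2892 = 94.37 m.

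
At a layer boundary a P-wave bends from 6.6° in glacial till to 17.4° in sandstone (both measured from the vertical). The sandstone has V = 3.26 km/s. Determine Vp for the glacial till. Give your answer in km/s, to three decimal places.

sin 6.6° = 0.1149; sin 17.4° = 0.2990.
V₁ = V₂·(sin θ₁/sin θ₂) = 3.26·(0.1149/0.2990) = 1.253 km/s.

1.253 km/s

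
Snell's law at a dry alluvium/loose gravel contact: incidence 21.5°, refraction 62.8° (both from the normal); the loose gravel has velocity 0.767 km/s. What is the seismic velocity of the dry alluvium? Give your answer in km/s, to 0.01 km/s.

0.32 km/s

Snell's law: sin 21.5°/V₁ = sin 62.8°/V₂.
V₁ = V₂·sin 21.5°/sin 62.8° = 0.767 × 0.4121 = 0.32 km/s.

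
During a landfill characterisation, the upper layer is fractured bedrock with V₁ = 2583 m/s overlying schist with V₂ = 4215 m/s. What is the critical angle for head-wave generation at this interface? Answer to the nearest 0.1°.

Critical incidence: sin θ_c = V₁/V₂ = 2583/4215 = 0.6128.
θ_c = arcsin 0.6128 = 37.79°.

37.8°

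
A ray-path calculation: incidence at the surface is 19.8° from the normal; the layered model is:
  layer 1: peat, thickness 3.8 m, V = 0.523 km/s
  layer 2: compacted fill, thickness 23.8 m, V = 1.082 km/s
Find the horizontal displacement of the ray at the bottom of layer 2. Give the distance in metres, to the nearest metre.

p = sin θ₁/V₁ = sin 19.8°/0.523 = 6.4768e-01 s/km is conserved through the stack.
Layer 1: θ = 19.80°; offset = 3.8·tan 19.80° = 1.368 m.
Layer 2: sin θ = p·1.082 = 0.7008 → θ = 44.49°; offset = 23.8·tan 44.49° = 23.381 m.
Summing the layer offsets gives 24.749 m.

25 m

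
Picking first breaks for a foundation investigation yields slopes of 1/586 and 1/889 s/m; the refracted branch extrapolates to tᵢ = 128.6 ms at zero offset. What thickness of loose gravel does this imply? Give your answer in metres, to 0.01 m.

h = tᵢ·V₁·V₂ / (2·√(V₂²−V₁²)).
√(V₂²−V₁²) = √(889² − 586²) = 668.5 m/s.
h = 0.1286 s × 586 × 889 / (2 × 668.5) = 50.11 m.

50.11 m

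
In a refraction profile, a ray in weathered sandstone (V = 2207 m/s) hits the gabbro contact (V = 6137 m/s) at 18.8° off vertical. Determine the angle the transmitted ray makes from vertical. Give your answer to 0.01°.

sin θ₁/V₁ = sin θ₂/V₂ ⇒ sin θ₂ = 6137·sin 18.8°/2207 = 6137·0.3223/2207 = 0.8961.
θ₂ = sin⁻¹(0.8961) = 63.65° (from vertical).

63.65°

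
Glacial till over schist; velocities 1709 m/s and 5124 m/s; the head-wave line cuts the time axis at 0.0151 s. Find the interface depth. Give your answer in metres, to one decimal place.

h = tᵢ·V₁·V₂ / (2·√(V₂²−V₁²)).
√(V₂²−V₁²) = √(5124² − 1709²) = 4830.6 m/s.
h = 0.0151 s × 1709 × 5124 / (2 × 4830.6) = 13.69 m.

13.7 m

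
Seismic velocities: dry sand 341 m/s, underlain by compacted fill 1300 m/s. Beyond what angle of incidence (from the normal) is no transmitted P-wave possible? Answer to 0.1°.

Critical incidence: sin θ_c = V₁/V₂ = 341/1300 = 0.2623.
θ_c = arcsin 0.2623 = 15.21°.

15.2°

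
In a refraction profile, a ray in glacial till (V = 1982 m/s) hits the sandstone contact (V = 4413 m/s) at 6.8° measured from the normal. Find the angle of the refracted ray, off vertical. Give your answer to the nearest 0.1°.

sin θ₁/V₁ = sin θ₂/V₂ ⇒ sin θ₂ = 4413·sin 6.8°/1982 = 4413·0.1184/1982 = 0.2636.
θ₂ = sin⁻¹(0.2636) = 15.29° (from vertical).

15.3°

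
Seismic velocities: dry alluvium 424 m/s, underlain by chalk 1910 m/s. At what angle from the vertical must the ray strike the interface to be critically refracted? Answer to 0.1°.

12.8°

At critical incidence the refracted ray runs along the interface (θ₂ = 90°), so sin θ_c = V₁/V₂.
θ_c = arcsin(424/1910) = arcsin 0.2220 = 12.83°.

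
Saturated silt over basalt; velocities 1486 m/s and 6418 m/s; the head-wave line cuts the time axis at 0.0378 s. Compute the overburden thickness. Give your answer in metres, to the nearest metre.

θ_c = arcsin(1486/6418) = 13.39°; cos θ_c = 0.9728.
tᵢ = 2h cos θ_c/V₁ ⇒ h = tᵢ·V₁/(2 cos θ_c) = 0.0378·1486/(2·0.9728) = 28.87 m.

29 m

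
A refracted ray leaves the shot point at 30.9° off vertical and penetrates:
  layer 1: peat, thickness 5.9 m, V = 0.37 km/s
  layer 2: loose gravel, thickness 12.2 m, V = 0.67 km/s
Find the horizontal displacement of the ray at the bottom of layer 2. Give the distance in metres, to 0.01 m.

34.38 m

p = sin θ₁/V₁ = sin 30.9°/0.37 = 1.3879e+00 s/km is conserved through the stack.
Layer 1: θ = 30.90°; offset = 5.9·tan 30.90° = 3.5311 m.
Layer 2: sin θ = p·0.67 = 0.9299 → θ = 68.42°; offset = 12.2·tan 68.42° = 30.8503 m.
Total horizontal offset = 34.3814 m.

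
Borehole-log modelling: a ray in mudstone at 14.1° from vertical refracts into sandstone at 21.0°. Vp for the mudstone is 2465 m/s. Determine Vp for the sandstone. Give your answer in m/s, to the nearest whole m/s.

sin 14.1° = 0.2436; sin 21.0° = 0.3584.
V₂ = V₁·(sin θ₂/sin θ₁) = 2465·(0.3584/0.2436) = 3626.12 m/s.

3626 m/s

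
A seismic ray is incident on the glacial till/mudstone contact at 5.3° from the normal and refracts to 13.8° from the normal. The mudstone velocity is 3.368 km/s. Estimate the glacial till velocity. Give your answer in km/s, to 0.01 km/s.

1.30 km/s

sin 5.3° = 0.0924; sin 13.8° = 0.2385.
V₁ = V₂·(sin θ₁/sin θ₂) = 3.368·(0.0924/0.2385) = 1.30 km/s.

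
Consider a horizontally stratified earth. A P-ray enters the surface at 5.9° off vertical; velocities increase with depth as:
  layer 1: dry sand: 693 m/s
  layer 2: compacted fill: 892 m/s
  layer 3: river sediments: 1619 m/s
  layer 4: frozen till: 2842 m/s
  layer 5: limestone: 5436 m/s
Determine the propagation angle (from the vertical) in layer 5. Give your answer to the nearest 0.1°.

53.7°

Ray parameter p = sin 5.9° / 693 = 1.4833e-04 s/m.
sin θ_5 = p·V_5 = 1.4833e-04 × 5436 = 0.8063.
θ_5 = arcsin 0.8063 = 53.74°.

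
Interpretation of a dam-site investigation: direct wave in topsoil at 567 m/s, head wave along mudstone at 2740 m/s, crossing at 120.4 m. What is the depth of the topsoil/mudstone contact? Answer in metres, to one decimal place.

h = (x_cross/2)·√((V₂−V₁)/(V₂+V₁)).
(V₂−V₁)/(V₂+V₁) = (2740−567)/(2740+567) = 0.6571; √ = 0.8106.
h = (120.4/2)·0.8106 = 48.80 m.

48.8 m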